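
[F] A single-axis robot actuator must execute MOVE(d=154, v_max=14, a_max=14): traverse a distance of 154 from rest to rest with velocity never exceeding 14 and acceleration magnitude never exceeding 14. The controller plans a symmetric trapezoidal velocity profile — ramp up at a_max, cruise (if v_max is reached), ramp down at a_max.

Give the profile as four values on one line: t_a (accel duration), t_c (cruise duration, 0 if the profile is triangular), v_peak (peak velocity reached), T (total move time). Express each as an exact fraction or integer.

t_a=1 t_c=10 v_peak=14 T=12

v_max²/a_max = 14²/14 = 14
154 ≥ 14 so v_max reached
t_a = 14/14 = 1; v_peak = 14
d_cruise = 154 − 14 = 140; t_c = 140/14 = 10
T = 2·1 + 10 = 12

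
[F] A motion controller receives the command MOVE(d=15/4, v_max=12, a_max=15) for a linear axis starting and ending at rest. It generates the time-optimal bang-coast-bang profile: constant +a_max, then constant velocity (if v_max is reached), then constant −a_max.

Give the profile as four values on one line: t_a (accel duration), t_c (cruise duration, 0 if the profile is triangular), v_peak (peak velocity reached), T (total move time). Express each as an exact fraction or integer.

t_a=1/2 t_c=0 v_peak=15/2 T=1

(v_max)²/a_max = 12²/15 = 48/5
15/4 < 48/5 ⇒ no cruise
v_peak = √(15/4·15) = √(225/4) = 15/2
t_a = (15/2)/15 = 1/2; t_c = 0
T = 2·1/2 = 1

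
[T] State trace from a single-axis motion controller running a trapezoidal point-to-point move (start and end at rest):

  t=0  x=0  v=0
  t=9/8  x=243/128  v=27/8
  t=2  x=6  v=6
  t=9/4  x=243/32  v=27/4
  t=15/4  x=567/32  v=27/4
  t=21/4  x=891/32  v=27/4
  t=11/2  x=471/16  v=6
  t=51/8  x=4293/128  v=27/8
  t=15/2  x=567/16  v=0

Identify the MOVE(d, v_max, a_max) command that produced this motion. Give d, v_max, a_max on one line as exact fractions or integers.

d=567/16 v_max=27/4 a_max=3

final state: t=15/2, x=567/16, v=0 → d = 567/16
a_max = (27/8−0)/(9/8−0) = 3
max v = 27/4 over t∈[9/4,21/4] → v_max = 27/4
check: 27/4·(9/4+3) = 567/16 ✓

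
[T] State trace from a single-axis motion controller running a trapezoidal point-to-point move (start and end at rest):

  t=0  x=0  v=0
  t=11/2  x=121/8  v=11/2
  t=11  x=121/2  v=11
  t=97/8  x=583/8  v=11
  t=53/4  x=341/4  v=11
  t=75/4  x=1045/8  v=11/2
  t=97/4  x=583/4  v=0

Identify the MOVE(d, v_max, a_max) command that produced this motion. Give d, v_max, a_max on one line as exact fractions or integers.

d=583/4 v_max=11 a_max=1

final state: t=97/4, x=583/4, v=0 → d = 583/4
a_max = (11/2−0)/(11/2−0) = 1
max v = 11 over t∈[11,53/4] → v_max = 11
check: 11·(11+9/4) = 583/4 ✓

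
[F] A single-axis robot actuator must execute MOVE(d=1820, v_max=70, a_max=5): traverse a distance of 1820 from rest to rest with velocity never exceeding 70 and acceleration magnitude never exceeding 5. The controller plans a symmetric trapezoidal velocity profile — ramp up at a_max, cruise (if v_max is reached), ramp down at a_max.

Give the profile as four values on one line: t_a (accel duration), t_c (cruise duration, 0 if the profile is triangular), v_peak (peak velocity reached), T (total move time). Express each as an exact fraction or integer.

t_a=14 t_c=12 v_peak=70 T=40

v_max²/a_max = 70²/5 = 980
1820 ≥ 980 so v_max reached
t_a = 70/5 = 14; v_peak = 70
d_cruise = 1820 − 980 = 840; t_c = 840/70 = 12
T = 2·14 + 12 = 40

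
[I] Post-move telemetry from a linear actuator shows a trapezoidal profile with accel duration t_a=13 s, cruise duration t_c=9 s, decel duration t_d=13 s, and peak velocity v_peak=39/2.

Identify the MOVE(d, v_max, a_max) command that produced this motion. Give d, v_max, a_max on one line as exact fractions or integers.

a_max = (39/2)/13 = 3/2
d_a = ½·39/2·13 = 507/4; d_c = 39/2·9 = 351/2
d = 2·507/4 + 351/2 = 429
t_c = 9 > 0 → v_max = v_peak = 39/2

d=429 v_max=39/2 a_max=3/2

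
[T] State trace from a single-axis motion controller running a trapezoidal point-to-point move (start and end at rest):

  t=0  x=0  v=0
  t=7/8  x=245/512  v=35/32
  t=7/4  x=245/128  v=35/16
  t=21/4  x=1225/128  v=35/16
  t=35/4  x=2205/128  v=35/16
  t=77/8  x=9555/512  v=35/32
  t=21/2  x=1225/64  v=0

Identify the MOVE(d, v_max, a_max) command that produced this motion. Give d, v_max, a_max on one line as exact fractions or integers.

d=1225/64 v_max=35/16 a_max=5/4

final state: t=21/2, x=1225/64, v=0 → d = 1225/64
a_max = (35/32−0)/(7/8−0) = 5/4
max v = 35/16 over t∈[7/4,35/4] → v_max = 35/16
check: 35/16·(7/4+7) = 1225/64 ✓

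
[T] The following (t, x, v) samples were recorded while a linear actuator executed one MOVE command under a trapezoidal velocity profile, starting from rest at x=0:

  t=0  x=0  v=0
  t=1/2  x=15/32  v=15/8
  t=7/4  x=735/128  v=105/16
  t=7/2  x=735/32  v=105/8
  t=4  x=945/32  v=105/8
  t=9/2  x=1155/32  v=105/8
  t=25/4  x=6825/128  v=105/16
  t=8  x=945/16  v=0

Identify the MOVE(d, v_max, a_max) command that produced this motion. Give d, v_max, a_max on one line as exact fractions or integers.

final state: t=8, x=945/16, v=0 → d = 945/16
a_max = (15/8−0)/(1/2−0) = 15/4
max v = 105/8 over t∈[7/2,9/2] → v_max = 105/8
check: 105/8·(7/2+1) = 945/16 ✓

d=945/16 v_max=105/8 a_max=15/4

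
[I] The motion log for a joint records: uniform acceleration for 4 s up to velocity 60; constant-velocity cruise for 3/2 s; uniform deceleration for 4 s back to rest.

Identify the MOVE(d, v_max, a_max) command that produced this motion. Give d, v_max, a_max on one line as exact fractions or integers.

d=330 v_max=60 a_max=15

a_max = 60/4 = 15
d_a = ½·60·4 = 120; d_c = 60·3/2 = 90
d = 2·120 + 90 = 330
t_c = 3/2 > 0 → v_max = v_peak = 60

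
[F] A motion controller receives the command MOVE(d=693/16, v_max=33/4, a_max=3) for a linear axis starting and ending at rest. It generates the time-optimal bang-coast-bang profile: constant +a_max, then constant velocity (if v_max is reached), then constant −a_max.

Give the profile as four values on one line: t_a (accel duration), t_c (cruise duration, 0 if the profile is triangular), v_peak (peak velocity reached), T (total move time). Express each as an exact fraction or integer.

(v_max)²/a_max = (33/4)²/3 = 363/16
693/16 ≥ 363/16 so v_max reached
t_a = (33/4)/3 = 11/4; v_peak = 33/4
d_cruise = 693/16 − 363/16 = 165/8; t_c = (165/8)/(33/4) = 5/2
T = 2·11/4 + 5/2 = 8

t_a=11/4 t_c=5/2 v_peak=33/4 T=8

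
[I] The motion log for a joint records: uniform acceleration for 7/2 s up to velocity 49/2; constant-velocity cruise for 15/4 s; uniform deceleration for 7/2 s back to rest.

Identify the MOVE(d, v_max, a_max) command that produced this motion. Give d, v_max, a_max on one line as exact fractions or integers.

d=1421/8 v_max=49/2 a_max=7

a_max = (49/2)/(7/2) = 7
d_a = ½·49/2·7/2 = 343/8; d_c = 49/2·15/4 = 735/8
d = 2·343/8 + 735/8 = 1421/8
t_c = 15/4 > 0 → v_max = v_peak = 49/2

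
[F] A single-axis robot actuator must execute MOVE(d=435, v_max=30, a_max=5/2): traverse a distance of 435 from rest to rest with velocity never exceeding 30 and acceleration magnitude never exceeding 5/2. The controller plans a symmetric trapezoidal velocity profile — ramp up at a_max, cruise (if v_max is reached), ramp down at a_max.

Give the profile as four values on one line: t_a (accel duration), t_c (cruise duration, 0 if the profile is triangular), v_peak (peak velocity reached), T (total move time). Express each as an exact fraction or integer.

t_a=12 t_c=5/2 v_peak=30 T=53/2

(v_max)²/a_max = 30²/(5/2) = 360
435 ≥ 360 → trapezoidal
t_a = 30/(5/2) = 12; v_peak = 30
d_cruise = 435 − 360 = 75; t_c = 75/30 = 5/2
T = 2·12 + 5/2 = 53/2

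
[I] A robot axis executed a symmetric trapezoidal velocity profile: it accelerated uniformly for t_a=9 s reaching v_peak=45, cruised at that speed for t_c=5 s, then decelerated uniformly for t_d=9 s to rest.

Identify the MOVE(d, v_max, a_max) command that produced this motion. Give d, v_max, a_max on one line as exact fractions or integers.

a_max = 45/9 = 5
d_a = ½·45·9 = 405/2; d_c = 45·5 = 225
d = 2·405/2 + 225 = 630
t_c = 5 > 0 so v_max = 45

d=630 v_max=45 a_max=5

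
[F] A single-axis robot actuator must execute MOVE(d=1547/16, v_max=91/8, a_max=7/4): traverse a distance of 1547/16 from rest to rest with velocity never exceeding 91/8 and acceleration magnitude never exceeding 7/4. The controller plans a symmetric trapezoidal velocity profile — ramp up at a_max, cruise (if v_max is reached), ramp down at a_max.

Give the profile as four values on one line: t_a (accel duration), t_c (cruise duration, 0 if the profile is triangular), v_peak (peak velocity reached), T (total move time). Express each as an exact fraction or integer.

(v_max)²/a_max = (91/8)²/(7/4) = 1183/16
1547/16 ≥ 1183/16 ⇒ cruise phase
t_a = (91/8)/(7/4) = 13/2; v_peak = 91/8
d_cruise = 1547/16 − 1183/16 = 91/4; t_c = (91/4)/(91/8) = 2
T = 2·13/2 + 2 = 15

t_a=13/2 t_c=2 v_peak=91/8 T=15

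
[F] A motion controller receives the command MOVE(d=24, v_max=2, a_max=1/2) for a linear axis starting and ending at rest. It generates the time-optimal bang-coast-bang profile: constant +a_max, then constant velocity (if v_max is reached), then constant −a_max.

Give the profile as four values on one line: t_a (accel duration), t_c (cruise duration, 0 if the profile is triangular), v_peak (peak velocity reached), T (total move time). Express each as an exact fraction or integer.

t_a=4 t_c=8 v_peak=2 T=16

vₘ²/aₘ = 2²/(1/2) = 8
24 ≥ 8 ⇒ cruise phase
t_a = 2/(1/2) = 4; v_peak = 2
d_cruise = 24 − 8 = 16; t_c = 16/2 = 8
T = 2·4 + 8 = 16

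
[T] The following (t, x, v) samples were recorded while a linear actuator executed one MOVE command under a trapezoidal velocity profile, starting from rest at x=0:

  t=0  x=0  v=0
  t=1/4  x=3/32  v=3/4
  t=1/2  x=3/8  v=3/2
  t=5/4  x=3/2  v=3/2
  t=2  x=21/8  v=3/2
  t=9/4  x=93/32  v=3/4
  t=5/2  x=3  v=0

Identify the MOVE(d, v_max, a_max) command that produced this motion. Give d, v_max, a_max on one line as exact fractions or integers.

d=3 v_max=3/2 a_max=3

final state: t=5/2, x=3, v=0 → d = 3
a_max = (3/4−0)/(1/4−0) = 3
max v = 3/2 over t∈[1/2,2] → v_max = 3/2
check: 3/2·(1/2+3/2) = 3 ✓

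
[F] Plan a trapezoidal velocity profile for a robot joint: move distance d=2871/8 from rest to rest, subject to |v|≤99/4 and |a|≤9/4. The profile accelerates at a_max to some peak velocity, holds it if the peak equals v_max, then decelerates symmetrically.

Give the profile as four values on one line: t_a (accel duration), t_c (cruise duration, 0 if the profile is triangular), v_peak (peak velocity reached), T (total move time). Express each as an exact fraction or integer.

(v_max)²/a_max = (99/4)²/(9/4) = 1089/4
2871/8 ≥ 1089/4 → trapezoidal
t_a = (99/4)/(9/4) = 11; v_peak = 99/4
d_cruise = 2871/8 − 1089/4 = 693/8; t_c = (693/8)/(99/4) = 7/2
T = 2·11 + 7/2 = 51/2

t_a=11 t_c=7/2 v_peak=99/4 T=51/2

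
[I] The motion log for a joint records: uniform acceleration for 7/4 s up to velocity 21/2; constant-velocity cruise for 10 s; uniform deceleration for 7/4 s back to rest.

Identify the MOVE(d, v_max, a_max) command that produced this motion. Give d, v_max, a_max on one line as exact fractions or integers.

a_max = (21/2)/(7/4) = 6
d_a = ½·21/2·7/4 = 147/16; d_c = 21/2·10 = 105
d = 2·147/16 + 105 = 987/8
t_c = 10 > 0 ⇒ limit active, v_max = 21/2

d=987/8 v_max=21/2 a_max=6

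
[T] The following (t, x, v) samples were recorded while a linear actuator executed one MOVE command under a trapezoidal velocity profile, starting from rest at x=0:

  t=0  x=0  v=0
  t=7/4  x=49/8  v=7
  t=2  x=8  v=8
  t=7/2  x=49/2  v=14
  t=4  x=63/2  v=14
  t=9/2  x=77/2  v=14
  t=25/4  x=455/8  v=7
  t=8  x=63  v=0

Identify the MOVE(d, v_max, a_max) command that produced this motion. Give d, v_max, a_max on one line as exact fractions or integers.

d=63 v_max=14 a_max=4

final state: t=8, x=63, v=0 → d = 63
a_max = (7−0)/(7/4−0) = 4
max v = 14 over t∈[7/2,9/2] → v_max = 14
check: 14·(7/2+1) = 63 ✓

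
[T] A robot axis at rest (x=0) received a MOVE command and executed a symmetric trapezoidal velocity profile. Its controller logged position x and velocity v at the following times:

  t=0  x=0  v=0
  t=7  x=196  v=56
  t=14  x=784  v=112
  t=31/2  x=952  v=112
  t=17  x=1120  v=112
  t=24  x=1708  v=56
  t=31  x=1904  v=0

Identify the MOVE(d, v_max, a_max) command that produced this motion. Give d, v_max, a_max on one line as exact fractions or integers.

d=1904 v_max=112 a_max=8

final state: t=31, x=1904, v=0 → d = 1904
a_max = (56−0)/(7−0) = 8
max v = 112 over t∈[14,17] → v_max = 112
check: 112·(14+3) = 1904 ✓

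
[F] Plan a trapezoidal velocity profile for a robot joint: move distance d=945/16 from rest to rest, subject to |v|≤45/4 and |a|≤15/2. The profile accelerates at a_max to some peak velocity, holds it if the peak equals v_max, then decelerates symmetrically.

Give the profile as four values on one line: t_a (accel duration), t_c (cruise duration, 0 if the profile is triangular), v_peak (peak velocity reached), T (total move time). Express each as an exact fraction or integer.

t_a=3/2 t_c=15/4 v_peak=45/4 T=27/4

v_max²/a_max = (45/4)²/(15/2) = 135/8
945/16 ≥ 135/8 so v_max reached
t_a = (45/4)/(15/2) = 3/2; v_peak = 45/4
d_cruise = 945/16 − 135/8 = 675/16; t_c = (675/16)/(45/4) = 15/4
T = 2·3/2 + 15/4 = 27/4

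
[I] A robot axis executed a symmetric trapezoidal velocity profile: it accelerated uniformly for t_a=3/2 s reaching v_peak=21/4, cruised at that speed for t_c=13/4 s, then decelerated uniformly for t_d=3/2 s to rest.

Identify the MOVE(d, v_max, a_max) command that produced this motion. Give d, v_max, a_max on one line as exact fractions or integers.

d=399/16 v_max=21/4 a_max=7/2

a_max = (21/4)/(3/2) = 7/2
d_a = ½·21/4·3/2 = 63/16; d_c = 21/4·13/4 = 273/16
d = 2·63/16 + 273/16 = 399/16
t_c = 13/4 > 0 ⇒ limit active, v_max = 21/4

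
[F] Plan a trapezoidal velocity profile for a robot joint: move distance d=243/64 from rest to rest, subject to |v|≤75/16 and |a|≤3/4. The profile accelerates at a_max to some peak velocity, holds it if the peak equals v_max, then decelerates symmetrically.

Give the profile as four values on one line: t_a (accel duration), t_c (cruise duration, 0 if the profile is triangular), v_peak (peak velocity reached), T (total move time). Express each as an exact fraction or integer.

v_max²/a_max = (75/16)²/(3/4) = 1875/64
243/64 < 1875/64 → triangular
v_peak = √(243/64·3/4) = √(729/256) = 27/16
t_a = (27/16)/(3/4) = 9/4; t_c = 0
T = 2·9/4 = 9/2

t_a=9/4 t_c=0 v_peak=27/16 T=9/2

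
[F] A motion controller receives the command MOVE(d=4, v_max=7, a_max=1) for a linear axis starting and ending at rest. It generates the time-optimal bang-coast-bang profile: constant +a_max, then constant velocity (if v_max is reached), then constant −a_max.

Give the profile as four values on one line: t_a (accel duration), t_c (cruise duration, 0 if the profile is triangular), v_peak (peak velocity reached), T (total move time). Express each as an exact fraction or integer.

vₘ²/aₘ = 7²/1 = 49
4 < 49 → triangular
v_peak = √(4·1) = √4 = 2
t_a = 2/1 = 2; t_c = 0
T = 2·2 = 4

t_a=2 t_c=0 v_peak=2 T=4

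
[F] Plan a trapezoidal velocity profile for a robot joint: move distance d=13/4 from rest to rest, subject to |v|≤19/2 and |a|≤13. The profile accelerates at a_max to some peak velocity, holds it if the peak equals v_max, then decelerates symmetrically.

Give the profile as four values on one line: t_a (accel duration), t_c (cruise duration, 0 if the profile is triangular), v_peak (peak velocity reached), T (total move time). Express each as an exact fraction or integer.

(v_max)²/a_max = (19/2)²/13 = 361/52
13/4 < 361/52 so t_c = 0
v_peak = √(13/4·13) = √(169/4) = 13/2
t_a = (13/2)/13 = 1/2; t_c = 0
T = 2·1/2 = 1

t_a=1/2 t_c=0 v_peak=13/2 T=1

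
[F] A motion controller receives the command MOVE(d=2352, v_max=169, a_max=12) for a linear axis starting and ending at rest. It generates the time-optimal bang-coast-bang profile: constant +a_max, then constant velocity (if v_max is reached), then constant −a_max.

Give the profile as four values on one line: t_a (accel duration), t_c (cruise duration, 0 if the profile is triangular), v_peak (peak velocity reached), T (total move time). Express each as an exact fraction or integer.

t_a=14 t_c=0 v_peak=168 T=28

vₘ²/aₘ = 169²/12 = 28561/12
2352 < 28561/12 ⇒ no cruise
v_peak = √(2352·12) = √28224 = 168
t_a = 168/12 = 14; t_c = 0
T = 2·14 = 28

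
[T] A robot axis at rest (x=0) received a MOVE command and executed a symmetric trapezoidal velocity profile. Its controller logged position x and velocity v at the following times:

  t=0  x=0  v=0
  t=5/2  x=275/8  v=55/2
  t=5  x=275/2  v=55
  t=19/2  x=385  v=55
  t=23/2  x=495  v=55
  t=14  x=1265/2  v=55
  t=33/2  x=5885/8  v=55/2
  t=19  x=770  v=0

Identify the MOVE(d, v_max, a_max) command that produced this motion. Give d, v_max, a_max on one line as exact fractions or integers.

d=770 v_max=55 a_max=11

final state: t=19, x=770, v=0 → d = 770
a_max = (55/2−0)/(5/2−0) = 11
max v = 55 over t∈[5,14] → v_max = 55
check: 55·(5+9) = 770 ✓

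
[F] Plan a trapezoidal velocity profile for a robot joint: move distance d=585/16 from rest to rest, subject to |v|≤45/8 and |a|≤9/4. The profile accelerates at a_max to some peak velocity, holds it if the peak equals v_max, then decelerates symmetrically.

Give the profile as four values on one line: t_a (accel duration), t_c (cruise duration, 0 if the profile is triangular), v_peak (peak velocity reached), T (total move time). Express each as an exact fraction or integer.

(v_max)²/a_max = (45/8)²/(9/4) = 225/16
585/16 ≥ 225/16 ⇒ cruise phase
t_a = (45/8)/(9/4) = 5/2; v_peak = 45/8
d_cruise = 585/16 − 225/16 = 45/2; t_c = (45/2)/(45/8) = 4
T = 2·5/2 + 4 = 9

t_a=5/2 t_c=4 v_peak=45/8 T=9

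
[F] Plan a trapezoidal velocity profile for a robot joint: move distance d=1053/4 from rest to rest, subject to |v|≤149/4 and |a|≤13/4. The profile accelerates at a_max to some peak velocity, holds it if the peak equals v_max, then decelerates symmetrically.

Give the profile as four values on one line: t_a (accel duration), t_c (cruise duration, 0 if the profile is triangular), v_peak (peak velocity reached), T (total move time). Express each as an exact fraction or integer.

t_a=9 t_c=0 v_peak=117/4 T=18

vₘ²/aₘ = (149/4)²/(13/4) = 22201/52
1053/4 < 22201/52 so t_c = 0
v_peak = √(1053/4·13/4) = √(13689/16) = 117/4
t_a = (117/4)/(13/4) = 9; t_c = 0
T = 2·9 = 18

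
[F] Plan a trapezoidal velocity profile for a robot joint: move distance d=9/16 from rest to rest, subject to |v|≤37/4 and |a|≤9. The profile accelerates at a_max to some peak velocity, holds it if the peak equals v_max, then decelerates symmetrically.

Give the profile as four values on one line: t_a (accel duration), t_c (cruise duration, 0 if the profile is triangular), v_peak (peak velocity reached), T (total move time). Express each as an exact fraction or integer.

vₘ²/aₘ = (37/4)²/9 = 1369/144
9/16 < 1369/144 so t_c = 0
v_peak = √(9/16·9) = √(81/16) = 9/4
t_a = (9/4)/9 = 1/4; t_c = 0
T = 2·1/4 = 1/2

t_a=1/4 t_c=0 v_peak=9/4 T=1/2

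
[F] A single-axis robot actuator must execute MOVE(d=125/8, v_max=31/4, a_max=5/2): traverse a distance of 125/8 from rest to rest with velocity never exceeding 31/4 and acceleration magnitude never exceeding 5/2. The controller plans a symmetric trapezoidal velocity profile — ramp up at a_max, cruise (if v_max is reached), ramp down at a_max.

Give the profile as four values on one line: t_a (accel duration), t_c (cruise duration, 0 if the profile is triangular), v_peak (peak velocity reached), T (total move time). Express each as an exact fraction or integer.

t_a=5/2 t_c=0 v_peak=25/4 T=5

v_max²/a_max = (31/4)²/(5/2) = 961/40
125/8 < 961/40 so t_c = 0
v_peak = √(125/8·5/2) = √(625/16) = 25/4
t_a = (25/4)/(5/2) = 5/2; t_c = 0
T = 2·5/2 = 5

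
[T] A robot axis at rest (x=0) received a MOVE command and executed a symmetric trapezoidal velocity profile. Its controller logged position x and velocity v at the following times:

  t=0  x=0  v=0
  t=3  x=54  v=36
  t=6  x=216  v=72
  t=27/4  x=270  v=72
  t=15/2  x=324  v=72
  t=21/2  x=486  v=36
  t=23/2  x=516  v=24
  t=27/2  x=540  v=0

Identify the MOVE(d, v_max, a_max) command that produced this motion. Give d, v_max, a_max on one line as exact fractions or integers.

final state: t=27/2, x=540, v=0 → d = 540
a_max = (36−0)/(3−0) = 12
max v = 72 over t∈[6,15/2] → v_max = 72
check: 72·(6+3/2) = 540 ✓

d=540 v_max=72 a_max=12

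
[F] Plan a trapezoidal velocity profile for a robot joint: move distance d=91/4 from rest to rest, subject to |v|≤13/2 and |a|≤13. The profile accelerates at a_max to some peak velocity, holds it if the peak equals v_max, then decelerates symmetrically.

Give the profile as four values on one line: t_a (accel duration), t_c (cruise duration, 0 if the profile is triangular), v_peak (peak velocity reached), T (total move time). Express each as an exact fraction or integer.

t_a=1/2 t_c=3 v_peak=13/2 T=4

v_max²/a_max = (13/2)²/13 = 13/4
91/4 ≥ 13/4 → trapezoidal
t_a = (13/2)/13 = 1/2; v_peak = 13/2
d_cruise = 91/4 − 13/4 = 39/2; t_c = (39/2)/(13/2) = 3
T = 2·1/2 + 3 = 4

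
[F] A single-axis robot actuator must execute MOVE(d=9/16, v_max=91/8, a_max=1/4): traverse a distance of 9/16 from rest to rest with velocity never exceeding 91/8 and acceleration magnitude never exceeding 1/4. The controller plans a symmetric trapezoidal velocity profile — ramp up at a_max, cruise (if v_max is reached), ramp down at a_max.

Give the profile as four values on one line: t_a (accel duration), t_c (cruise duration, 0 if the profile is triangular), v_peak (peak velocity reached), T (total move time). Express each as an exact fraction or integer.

(v_max)²/a_max = (91/8)²/(1/4) = 8281/16
9/16 < 8281/16 ⇒ no cruise
v_peak = √(9/16·1/4) = √(9/64) = 3/8
t_a = (3/8)/(1/4) = 3/2; t_c = 0
T = 2·3/2 = 3

t_a=3/2 t_c=0 v_peak=3/8 T=3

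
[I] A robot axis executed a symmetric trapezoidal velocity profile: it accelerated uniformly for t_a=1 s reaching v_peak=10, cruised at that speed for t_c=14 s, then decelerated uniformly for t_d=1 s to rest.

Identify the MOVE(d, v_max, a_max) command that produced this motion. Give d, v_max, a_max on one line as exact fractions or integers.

d=150 v_max=10 a_max=10

a_max = 10/1 = 10
d_a = ½·10·1 = 5; d_c = 10·14 = 140
d = 2·5 + 140 = 150
t_c = 14 > 0 ⇒ limit active, v_max = 10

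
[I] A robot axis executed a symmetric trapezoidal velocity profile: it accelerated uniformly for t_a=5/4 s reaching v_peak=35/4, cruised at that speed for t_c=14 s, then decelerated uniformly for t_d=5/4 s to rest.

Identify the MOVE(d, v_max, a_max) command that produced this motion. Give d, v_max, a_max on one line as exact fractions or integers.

a_max = (35/4)/(5/4) = 7
d_a = ½·35/4·5/4 = 175/32; d_c = 35/4·14 = 245/2
d = 2·175/32 + 245/2 = 2135/16
t_c = 14 > 0 so v_max = 35/4

d=2135/16 v_max=35/4 a_max=7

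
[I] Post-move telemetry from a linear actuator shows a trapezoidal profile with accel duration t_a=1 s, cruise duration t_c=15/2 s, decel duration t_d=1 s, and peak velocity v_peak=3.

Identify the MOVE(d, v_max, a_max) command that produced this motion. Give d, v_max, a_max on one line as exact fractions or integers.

a_max = 3/1 = 3
d_a = ½·3·1 = 3/2; d_c = 3·15/2 = 45/2
d = 2·3/2 + 45/2 = 51/2
t_c = 15/2 > 0 so v_max = 3

d=51/2 v_max=3 a_max=3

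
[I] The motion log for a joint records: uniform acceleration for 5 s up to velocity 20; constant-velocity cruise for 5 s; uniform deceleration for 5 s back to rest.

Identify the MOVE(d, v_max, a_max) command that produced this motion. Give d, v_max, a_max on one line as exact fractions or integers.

a_max = 20/5 = 4
d_a = ½·20·5 = 50; d_c = 20·5 = 100
d = 2·50 + 100 = 200
t_c = 5 > 0 → v_max = v_peak = 20

d=200 v_max=20 a_max=4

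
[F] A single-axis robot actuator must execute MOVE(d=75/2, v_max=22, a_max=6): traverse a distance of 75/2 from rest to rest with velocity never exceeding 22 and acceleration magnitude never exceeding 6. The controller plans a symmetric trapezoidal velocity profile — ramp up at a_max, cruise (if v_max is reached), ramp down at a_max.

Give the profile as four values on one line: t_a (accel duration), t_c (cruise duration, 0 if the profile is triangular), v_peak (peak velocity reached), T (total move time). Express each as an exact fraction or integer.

(v_max)²/a_max = 22²/6 = 242/3
75/2 < 242/3 → triangular
v_peak = √(75/2·6) = √225 = 15
t_a = 15/6 = 5/2; t_c = 0
T = 2·5/2 = 5

t_a=5/2 t_c=0 v_peak=15 T=5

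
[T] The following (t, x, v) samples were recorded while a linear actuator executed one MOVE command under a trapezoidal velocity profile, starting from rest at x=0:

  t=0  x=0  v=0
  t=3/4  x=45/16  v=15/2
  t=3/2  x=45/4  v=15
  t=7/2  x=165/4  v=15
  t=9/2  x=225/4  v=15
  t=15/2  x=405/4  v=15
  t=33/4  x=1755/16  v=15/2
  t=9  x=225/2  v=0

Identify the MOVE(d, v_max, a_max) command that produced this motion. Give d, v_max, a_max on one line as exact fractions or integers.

final state: t=9, x=225/2, v=0 → d = 225/2
a_max = (15/2−0)/(3/4−0) = 10
max v = 15 over t∈[3/2,15/2] → v_max = 15
check: 15·(3/2+6) = 225/2 ✓

d=225/2 v_max=15 a_max=10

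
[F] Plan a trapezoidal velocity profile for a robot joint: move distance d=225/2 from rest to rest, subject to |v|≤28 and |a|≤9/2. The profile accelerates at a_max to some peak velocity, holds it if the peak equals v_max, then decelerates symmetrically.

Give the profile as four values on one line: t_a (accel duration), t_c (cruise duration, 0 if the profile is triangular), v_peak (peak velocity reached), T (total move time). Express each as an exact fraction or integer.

t_a=5 t_c=0 v_peak=45/2 T=10

v_max²/a_max = 28²/(9/2) = 1568/9
225/2 < 1568/9 so t_c = 0
v_peak = √(225/2·9/2) = √(2025/4) = 45/2
t_a = (45/2)/(9/2) = 5; t_c = 0
T = 2·5 = 10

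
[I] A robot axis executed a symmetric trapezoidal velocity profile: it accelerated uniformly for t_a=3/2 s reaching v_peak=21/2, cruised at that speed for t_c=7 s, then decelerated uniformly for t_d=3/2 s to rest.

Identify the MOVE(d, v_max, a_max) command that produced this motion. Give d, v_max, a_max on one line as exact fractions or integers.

a_max = (21/2)/(3/2) = 7
d_a = ½·21/2·3/2 = 63/8; d_c = 21/2·7 = 147/2
d = 2·63/8 + 147/2 = 357/4
t_c = 7 > 0 → v_max = v_peak = 21/2

d=357/4 v_max=21/2 a_max=7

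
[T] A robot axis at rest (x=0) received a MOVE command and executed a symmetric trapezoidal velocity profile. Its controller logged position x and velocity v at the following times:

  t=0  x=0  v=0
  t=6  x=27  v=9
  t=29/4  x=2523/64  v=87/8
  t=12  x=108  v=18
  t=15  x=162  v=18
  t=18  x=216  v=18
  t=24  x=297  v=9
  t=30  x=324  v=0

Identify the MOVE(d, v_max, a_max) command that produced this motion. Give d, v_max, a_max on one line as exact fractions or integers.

d=324 v_max=18 a_max=3/2

final state: t=30, x=324, v=0 → d = 324
a_max = (9−0)/(6−0) = 3/2
max v = 18 over t∈[12,18] → v_max = 18
check: 18·(12+6) = 324 ✓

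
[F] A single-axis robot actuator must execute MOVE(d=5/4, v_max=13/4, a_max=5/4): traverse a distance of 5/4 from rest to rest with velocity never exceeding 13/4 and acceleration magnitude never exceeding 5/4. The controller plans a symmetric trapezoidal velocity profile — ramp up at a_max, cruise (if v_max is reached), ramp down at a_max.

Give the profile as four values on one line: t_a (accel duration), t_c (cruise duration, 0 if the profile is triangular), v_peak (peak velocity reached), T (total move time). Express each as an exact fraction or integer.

vₘ²/aₘ = (13/4)²/(5/4) = 169/20
5/4 < 169/20 ⇒ no cruise
v_peak = √(5/4·5/4) = √(25/16) = 5/4
t_a = (5/4)/(5/4) = 1; t_c = 0
T = 2·1 = 2

t_a=1 t_c=0 v_peak=5/4 T=2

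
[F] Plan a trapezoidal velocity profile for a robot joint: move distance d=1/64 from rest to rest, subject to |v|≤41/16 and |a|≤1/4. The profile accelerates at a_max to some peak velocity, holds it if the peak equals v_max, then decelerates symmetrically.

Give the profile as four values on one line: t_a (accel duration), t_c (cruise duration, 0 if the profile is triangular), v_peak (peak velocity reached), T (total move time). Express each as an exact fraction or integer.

t_a=1/4 t_c=0 v_peak=1/16 T=1/2

(v_max)²/a_max = (41/16)²/(1/4) = 1681/64
1/64 < 1681/64 → triangular
v_peak = √(1/64·1/4) = √(1/256) = 1/16
t_a = (1/16)/(1/4) = 1/4; t_c = 0
T = 2·1/4 = 1/2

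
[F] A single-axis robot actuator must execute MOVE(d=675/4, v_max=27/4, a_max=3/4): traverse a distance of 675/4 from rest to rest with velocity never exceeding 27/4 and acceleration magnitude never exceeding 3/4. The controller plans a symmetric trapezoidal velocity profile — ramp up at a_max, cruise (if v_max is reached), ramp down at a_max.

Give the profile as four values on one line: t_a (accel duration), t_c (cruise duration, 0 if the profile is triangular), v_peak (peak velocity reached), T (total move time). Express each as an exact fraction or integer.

t_a=9 t_c=16 v_peak=27/4 T=34

v_max²/a_max = (27/4)²/(3/4) = 243/4
675/4 ≥ 243/4 so v_max reached
t_a = (27/4)/(3/4) = 9; v_peak = 27/4
d_cruise = 675/4 − 243/4 = 108; t_c = 108/(27/4) = 16
T = 2·9 + 16 = 34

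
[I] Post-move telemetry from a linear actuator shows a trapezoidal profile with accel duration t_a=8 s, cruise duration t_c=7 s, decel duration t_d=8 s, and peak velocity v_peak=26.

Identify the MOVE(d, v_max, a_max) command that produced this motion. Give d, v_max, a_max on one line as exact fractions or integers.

a_max = 26/8 = 13/4
d_a = ½·26·8 = 104; d_c = 26·7 = 182
d = 2·104 + 182 = 390
t_c = 7 > 0 so v_max = 26

d=390 v_max=26 a_max=13/4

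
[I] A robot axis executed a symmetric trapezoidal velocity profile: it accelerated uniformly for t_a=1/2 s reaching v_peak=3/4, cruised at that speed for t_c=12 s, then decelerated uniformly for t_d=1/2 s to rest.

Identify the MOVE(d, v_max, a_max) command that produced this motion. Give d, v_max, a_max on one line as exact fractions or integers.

d=75/8 v_max=3/4 a_max=3/2

a_max = (3/4)/(1/2) = 3/2
d_a = ½·3/4·1/2 = 3/16; d_c = 3/4·12 = 9
d = 2·3/16 + 9 = 75/8
t_c = 12 > 0 so v_max = 3/4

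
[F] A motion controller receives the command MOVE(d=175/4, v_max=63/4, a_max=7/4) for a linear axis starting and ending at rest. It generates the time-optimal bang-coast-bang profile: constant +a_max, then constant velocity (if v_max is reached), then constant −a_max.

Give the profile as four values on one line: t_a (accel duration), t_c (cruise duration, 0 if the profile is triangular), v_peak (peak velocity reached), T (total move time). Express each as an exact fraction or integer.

t_a=5 t_c=0 v_peak=35/4 T=10

v_max²/a_max = (63/4)²/(7/4) = 567/4
175/4 < 567/4 → triangular
v_peak = √(175/4·7/4) = √(1225/16) = 35/4
t_a = (35/4)/(7/4) = 5; t_c = 0
T = 2·5 = 10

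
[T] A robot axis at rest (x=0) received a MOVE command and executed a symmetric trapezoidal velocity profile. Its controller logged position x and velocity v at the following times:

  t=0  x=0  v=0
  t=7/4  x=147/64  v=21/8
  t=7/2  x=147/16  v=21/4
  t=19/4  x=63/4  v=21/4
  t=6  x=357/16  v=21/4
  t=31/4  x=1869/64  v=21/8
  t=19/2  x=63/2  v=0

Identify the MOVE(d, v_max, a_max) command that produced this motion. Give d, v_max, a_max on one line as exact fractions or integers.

d=63/2 v_max=21/4 a_max=3/2

final state: t=19/2, x=63/2, v=0 → d = 63/2
a_max = (21/8−0)/(7/4−0) = 3/2
max v = 21/4 over t∈[7/2,6] → v_max = 21/4
check: 21/4·(7/2+5/2) = 63/2 ✓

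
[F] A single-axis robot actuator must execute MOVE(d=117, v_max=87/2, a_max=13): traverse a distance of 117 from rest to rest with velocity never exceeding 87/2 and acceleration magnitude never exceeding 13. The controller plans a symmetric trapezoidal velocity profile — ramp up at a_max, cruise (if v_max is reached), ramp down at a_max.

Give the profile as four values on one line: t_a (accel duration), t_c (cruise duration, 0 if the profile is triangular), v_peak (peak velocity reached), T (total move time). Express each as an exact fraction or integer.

t_a=3 t_c=0 v_peak=39 T=6

(v_max)²/a_max = (87/2)²/13 = 7569/52
117 < 7569/52 → triangular
v_peak = √(117·13) = √1521 = 39
t_a = 39/13 = 3; t_c = 0
T = 2·3 = 6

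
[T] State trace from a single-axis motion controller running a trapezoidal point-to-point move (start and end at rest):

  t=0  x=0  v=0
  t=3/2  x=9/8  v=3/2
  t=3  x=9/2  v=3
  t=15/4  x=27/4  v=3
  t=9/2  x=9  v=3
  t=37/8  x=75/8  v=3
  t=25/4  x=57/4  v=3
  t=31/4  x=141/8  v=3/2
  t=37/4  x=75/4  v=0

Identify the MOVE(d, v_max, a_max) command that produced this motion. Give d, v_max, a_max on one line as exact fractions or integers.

d=75/4 v_max=3 a_max=1

final state: t=37/4, x=75/4, v=0 → d = 75/4
a_max = (3/2−0)/(3/2−0) = 1
max v = 3 over t∈[3,25/4] → v_max = 3
check: 3·(3+13/4) = 75/4 ✓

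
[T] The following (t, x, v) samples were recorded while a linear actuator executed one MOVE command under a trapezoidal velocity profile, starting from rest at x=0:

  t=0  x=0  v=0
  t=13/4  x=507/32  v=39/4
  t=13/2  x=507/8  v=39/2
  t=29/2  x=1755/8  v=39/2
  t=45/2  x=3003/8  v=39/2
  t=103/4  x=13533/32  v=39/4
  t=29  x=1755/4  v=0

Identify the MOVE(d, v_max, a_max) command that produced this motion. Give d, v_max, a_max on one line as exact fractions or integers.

final state: t=29, x=1755/4, v=0 → d = 1755/4
a_max = (39/4−0)/(13/4−0) = 3
max v = 39/2 over t∈[13/2,45/2] → v_max = 39/2
check: 39/2·(13/2+16) = 1755/4 ✓

d=1755/4 v_max=39/2 a_max=3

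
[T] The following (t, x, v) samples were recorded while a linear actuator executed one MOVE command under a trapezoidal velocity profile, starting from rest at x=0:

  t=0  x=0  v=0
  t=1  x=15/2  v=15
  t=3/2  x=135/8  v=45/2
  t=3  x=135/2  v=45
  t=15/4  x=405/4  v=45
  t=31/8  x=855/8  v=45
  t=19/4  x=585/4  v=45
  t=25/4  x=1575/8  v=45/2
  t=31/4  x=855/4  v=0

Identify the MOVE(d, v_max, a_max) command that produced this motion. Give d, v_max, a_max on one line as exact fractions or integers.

d=855/4 v_max=45 a_max=15

final state: t=31/4, x=855/4, v=0 → d = 855/4
a_max = (15−0)/(1−0) = 15
max v = 45 over t∈[3,19/4] → v_max = 45
check: 45·(3+7/4) = 855/4 ✓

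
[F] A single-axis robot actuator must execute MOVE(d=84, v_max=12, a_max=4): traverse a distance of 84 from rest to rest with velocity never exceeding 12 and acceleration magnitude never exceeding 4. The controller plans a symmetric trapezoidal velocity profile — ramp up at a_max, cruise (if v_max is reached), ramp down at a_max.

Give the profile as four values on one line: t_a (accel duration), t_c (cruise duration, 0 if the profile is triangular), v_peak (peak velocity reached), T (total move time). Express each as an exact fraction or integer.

t_a=3 t_c=4 v_peak=12 T=10

(v_max)²/a_max = 12²/4 = 36
84 ≥ 36 ⇒ cruise phase
t_a = 12/4 = 3; v_peak = 12
d_cruise = 84 − 36 = 48; t_c = 48/12 = 4
T = 2·3 + 4 = 10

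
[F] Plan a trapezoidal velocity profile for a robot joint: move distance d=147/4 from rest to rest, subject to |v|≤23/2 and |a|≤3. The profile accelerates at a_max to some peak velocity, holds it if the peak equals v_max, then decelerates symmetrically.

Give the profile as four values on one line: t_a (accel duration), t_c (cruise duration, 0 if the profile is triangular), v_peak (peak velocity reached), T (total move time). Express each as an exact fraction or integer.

(v_max)²/a_max = (23/2)²/3 = 529/12
147/4 < 529/12 so t_c = 0
v_peak = √(147/4·3) = √(441/4) = 21/2
t_a = (21/2)/3 = 7/2; t_c = 0
T = 2·7/2 = 7

t_a=7/2 t_c=0 v_peak=21/2 T=7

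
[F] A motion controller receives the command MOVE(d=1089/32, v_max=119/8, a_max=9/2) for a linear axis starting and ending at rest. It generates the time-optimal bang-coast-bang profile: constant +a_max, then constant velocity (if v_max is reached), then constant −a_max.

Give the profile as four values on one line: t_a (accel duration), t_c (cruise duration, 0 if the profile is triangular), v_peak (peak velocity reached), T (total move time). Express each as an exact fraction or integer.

vₘ²/aₘ = (119/8)²/(9/2) = 14161/288
1089/32 < 14161/288 → triangular
v_peak = √(1089/32·9/2) = √(9801/64) = 99/8
t_a = (99/8)/(9/2) = 11/4; t_c = 0
T = 2·11/4 = 11/2

t_a=11/4 t_c=0 v_peak=99/8 T=11/2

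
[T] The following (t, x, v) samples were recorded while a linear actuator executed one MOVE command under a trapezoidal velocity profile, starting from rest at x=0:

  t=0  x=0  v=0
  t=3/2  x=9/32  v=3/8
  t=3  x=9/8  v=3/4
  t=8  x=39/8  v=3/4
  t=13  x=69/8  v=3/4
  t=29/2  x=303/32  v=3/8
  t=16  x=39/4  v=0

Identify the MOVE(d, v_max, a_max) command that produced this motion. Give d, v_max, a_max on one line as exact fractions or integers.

d=39/4 v_max=3/4 a_max=1/4

final state: t=16, x=39/4, v=0 → d = 39/4
a_max = (3/8−0)/(3/2−0) = 1/4
max v = 3/4 over t∈[3,13] → v_max = 3/4
check: 3/4·(3+10) = 39/4 ✓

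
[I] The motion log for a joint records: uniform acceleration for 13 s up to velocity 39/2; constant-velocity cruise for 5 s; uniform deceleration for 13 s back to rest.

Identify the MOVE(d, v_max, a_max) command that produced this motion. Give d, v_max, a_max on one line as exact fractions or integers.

a_max = (39/2)/13 = 3/2
d_a = ½·39/2·13 = 507/4; d_c = 39/2·5 = 195/2
d = 2·507/4 + 195/2 = 351
t_c = 5 > 0 → v_max = v_peak = 39/2

d=351 v_max=39/2 a_max=3/2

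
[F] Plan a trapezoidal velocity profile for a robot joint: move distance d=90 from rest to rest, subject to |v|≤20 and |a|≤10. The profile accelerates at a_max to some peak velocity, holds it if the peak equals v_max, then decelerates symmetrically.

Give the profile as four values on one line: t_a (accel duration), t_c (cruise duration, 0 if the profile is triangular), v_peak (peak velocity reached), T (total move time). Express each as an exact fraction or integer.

t_a=2 t_c=5/2 v_peak=20 T=13/2

v_max²/a_max = 20²/10 = 40
90 ≥ 40 ⇒ cruise phase
t_a = 20/10 = 2; v_peak = 20
d_cruise = 90 − 40 = 50; t_c = 50/20 = 5/2
T = 2·2 + 5/2 = 13/2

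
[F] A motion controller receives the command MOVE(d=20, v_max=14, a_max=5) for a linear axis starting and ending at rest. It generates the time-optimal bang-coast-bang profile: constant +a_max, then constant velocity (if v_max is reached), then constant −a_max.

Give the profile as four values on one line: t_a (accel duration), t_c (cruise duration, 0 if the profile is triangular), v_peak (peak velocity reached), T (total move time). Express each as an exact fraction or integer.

vₘ²/aₘ = 14²/5 = 196/5
20 < 196/5 → triangular
v_peak = √(20·5) = √100 = 10
t_a = 10/5 = 2; t_c = 0
T = 2·2 = 4

t_a=2 t_c=0 v_peak=10 T=4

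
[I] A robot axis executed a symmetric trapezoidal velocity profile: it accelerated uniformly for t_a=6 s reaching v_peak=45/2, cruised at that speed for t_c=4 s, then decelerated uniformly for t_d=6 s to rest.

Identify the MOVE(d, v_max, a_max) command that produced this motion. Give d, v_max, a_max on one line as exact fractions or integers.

d=225 v_max=45/2 a_max=15/4

a_max = (45/2)/6 = 15/4
d_a = ½·45/2·6 = 135/2; d_c = 45/2·4 = 90
d = 2·135/2 + 90 = 225
t_c = 4 > 0 so v_max = 45/2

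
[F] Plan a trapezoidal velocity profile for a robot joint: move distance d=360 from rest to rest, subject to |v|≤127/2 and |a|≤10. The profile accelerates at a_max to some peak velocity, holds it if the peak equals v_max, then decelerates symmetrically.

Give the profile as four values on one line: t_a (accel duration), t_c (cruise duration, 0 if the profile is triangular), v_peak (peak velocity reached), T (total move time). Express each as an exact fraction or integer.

(v_max)²/a_max = (127/2)²/10 = 16129/40
360 < 16129/40 so t_c = 0
v_peak = √(360·10) = √3600 = 60
t_a = 60/10 = 6; t_c = 0
T = 2·6 = 12

t_a=6 t_c=0 v_peak=60 T=12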